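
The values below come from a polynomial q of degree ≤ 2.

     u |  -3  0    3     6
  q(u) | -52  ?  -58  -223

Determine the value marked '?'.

-1

The 3 known points determine the degree-2 polynomial uniquely.
Write q(u) = au^2 + bu + c. Substituting each data point gives a linear system:
  9a - 3b + c = -52
  9a + 3b + c = -58
  36a + 6b + c = -223
Solving the system yields a = -6, b = -1, c = -1.
So q(u) = -6u² - u - 1.
Then q(0) = -1.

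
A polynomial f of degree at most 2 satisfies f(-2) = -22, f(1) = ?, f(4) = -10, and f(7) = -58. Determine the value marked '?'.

The 3 known points determine the degree-2 polynomial uniquely.
Write f(t) = at^2 + bt + c. Substituting each data point gives a linear system:
  4a - 2b + c = -22
  16a + 4b + c = -10
  49a + 7b + c = -58
Solving the system yields a = -2, b = 6, c = -2.
So f(t) = -2t² + 6t - 2.
Then f(1) = 2.

2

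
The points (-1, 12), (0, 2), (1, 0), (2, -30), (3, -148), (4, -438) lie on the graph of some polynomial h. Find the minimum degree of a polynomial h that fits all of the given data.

Forward differences of the values at t = -1, 0, 1, 2, 3, 4:
  h  : 12  2  0  -30  -148  -438
  Δ  : -10  -2  -30  -118  -290
  Δ^2: 8  -28  -88  -172
  Δ^3: -36  -60  -84
  Δ^4: -24  -24
  Δ^5: 0
The fourth differences are constant (-24) and nonzero, while all higher differences vanish, so the minimal degree is 4.

4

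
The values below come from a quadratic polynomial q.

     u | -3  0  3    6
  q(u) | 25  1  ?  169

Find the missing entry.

The 3 known points determine the degree-2 polynomial uniquely.
Write q(u) = au^2 + bu + c. Substituting each data point gives a linear system:
  9a - 3b + c = 25
  c = 1
  36a + 6b + c = 169
Solving the system yields a = 4, b = 4, c = 1.
So q(u) = 4u^2 + 4u + 1.
Then q(3) = 49.

49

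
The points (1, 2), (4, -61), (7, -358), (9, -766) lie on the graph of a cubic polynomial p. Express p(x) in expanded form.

p(x) = -x^3 - x^2 + 5x - 1

Write p(x) = ax^3 + bx^2 + cx + d. Substituting each data point gives a linear system:
  a + b + c + d = 2
  64a + 16b + 4c + d = -61
  343a + 49b + 7c + d = -358
  729a + 81b + 9c + d = -766
Solving the system yields a = -1, b = -1, c = 5, d = -1.
So p(x) = -x^3 - x^2 + 5x - 1.
Check: p(9) = -766. ✓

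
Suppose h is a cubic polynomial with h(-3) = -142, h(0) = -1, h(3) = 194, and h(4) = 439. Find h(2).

63

Using the Lagrange interpolation formula with nodes -3, 0, 3, 4:
  L_0(u) = u(u - 3)(u - 4) / -126
  L_1(u) = (u + 3)(u - 3)(u - 4) / 36
  L_2(u) = (u + 3)u(u - 4) / -18
  L_3(u) = (u + 3)u(u - 3) / 28
Then h(u) = -142·L_0(u) - 1·L_1(u) + 194·L_2(u) + 439·L_3(u).
Expanding and collecting terms gives h(u) = 6u^3 + 3u^2 + 2u - 1.
Evaluating at u = 2: h(2) = 63.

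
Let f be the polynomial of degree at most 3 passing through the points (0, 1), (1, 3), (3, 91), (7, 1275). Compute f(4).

Using the Lagrange interpolation formula with nodes 0, 1, 3, 7:
  L_0(n) = (n - 1)(n - 3)(n - 7) / -21
  L_1(n) = n(n - 3)(n - 7) / 12
  L_2(n) = n(n - 1)(n - 7) / -24
  L_3(n) = n(n - 1)(n - 3) / 168
Then f(n) = 1·L_0(n) + 3·L_1(n) + 91·L_2(n) + 1275·L_3(n).
Expanding and collecting terms gives f(n) = 4n³ - 2n² + 1.
Evaluating at n = 4: f(4) = 225.

225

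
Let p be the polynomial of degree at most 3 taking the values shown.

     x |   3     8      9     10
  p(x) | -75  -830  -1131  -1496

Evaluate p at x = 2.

-32

Write p(x) = ax^3 + bx^2 + cx + d. Substituting each data point gives a linear system:
  27a + 9b + 3c + d = -75
  512a + 64b + 8c + d = -830
  729a + 81b + 9c + d = -1131
  1000a + 100b + 10c + d = -1496
Solving the system yields a = -1, b = -5, c = 1, d = -6.
So p(x) = -x³ - 5x² + x - 6.
Then p(2) = -32.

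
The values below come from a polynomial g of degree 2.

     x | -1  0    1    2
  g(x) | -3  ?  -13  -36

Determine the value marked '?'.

The 3 known points determine the degree-2 polynomial uniquely.
Write g(x) = ax^2 + bx + c. Substituting each data point gives a linear system:
  a - b + c = -3
  a + b + c = -13
  4a + 2b + c = -36
Solving the system yields a = -6, b = -5, c = -2.
So g(x) = -6x^2 - 5x - 2.
Then g(0) = -2.

-2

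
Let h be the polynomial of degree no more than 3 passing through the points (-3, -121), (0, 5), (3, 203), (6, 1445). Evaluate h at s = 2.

69

Write h(s) = as^3 + bs^2 + cs + d. Substituting each data point gives a linear system:
  -27a + 9b - 3c + d = -121
  d = 5
  27a + 9b + 3c + d = 203
  216a + 36b + 6c + d = 1445
Solving the system yields a = 6, b = 4, c = 0, d = 5.
So h(s) = 6s^3 + 4s^2 + 5.
Then h(2) = 69.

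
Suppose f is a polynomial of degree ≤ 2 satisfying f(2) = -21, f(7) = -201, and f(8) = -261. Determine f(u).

Write f(u) = au^2 + bu + c. Substituting each data point gives a linear system:
  4a + 2b + c = -21
  49a + 7b + c = -201
  64a + 8b + c = -261
Solving the system yields a = -4, b = 0, c = -5.
So f(u) = -4u² - 5.
Check: f(2) = -21. ✓

f(u) = -4u^2 - 5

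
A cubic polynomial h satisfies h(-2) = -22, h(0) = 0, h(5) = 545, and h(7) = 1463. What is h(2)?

Using the Lagrange interpolation formula with nodes -2, 0, 5, 7:
  L_0(n) = n(n - 5)(n - 7) / -126
  L_1(n) = (n + 2)(n - 5)(n - 7) / 70
  L_2(n) = (n + 2)n(n - 7) / -70
  L_3(n) = (n + 2)n(n - 5) / 126
Then h(n) = -22·L_0(n) + 0·L_1(n) + 545·L_2(n) + 1463·L_3(n).
Expanding and collecting terms gives h(n) = 4n^3 + 2n^2 - n.
Evaluating at n = 2: h(2) = 38.

38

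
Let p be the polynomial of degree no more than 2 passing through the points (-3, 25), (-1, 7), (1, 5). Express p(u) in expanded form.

Write p(u) = au^2 + bu + c. Substituting each data point gives a linear system:
  9a - 3b + c = 25
  a - b + c = 7
  a + b + c = 5
Solving the system yields a = 2, b = -1, c = 4.
So p(u) = 2u^2 - u + 4.
Check: p(-3) = 25. ✓

p(u) = 2u^2 - u + 4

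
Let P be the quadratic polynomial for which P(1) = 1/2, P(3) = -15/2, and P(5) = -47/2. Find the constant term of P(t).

3/2

Write P(t) = at^2 + bt + c. Substituting each data point gives a linear system:
  a + b + c = 1/2
  9a + 3b + c = -15/2
  25a + 5b + c = -47/2
Solving the system yields a = -1, b = 0, c = 3/2.
So P(t) = -t^2 + 3/2.
The constant term is 3/2.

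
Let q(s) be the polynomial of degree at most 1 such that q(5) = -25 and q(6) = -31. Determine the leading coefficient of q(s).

-6

Write q(s) = as + b. Substituting each data point gives a linear system:
  5a + b = -25
  6a + b = -31
Solving the system yields a = -6, b = 5.
So q(s) = -6s + 5.
The leading coefficient is -6.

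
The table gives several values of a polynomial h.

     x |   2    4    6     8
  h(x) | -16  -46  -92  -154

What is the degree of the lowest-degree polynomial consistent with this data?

2

Forward differences of the values at x = 2, 4, 6, 8:
  h  : -16  -46  -92  -154
  Δ  : -30  -46  -62
  Δ^2: -16  -16
  Δ^3: 0
The second differences are constant (-16) and nonzero, while all higher differences vanish, so the minimal degree is 2.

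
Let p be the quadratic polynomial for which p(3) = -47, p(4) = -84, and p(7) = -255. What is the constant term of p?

Write p(s) = as^2 + bs + c. Substituting each data point gives a linear system:
  9a + 3b + c = -47
  16a + 4b + c = -84
  49a + 7b + c = -255
Solving the system yields a = -5, b = -2, c = 4.
So p(s) = -5s^2 - 2s + 4.
The constant term is 4.

4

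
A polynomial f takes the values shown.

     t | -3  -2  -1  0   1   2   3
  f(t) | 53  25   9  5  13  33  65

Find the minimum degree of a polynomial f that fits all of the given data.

Forward differences of the values at t = -3, -2, -1, 0, 1, 2, 3:
  f  : 53  25  9  5  13  33  65
  Δ  : -28  -16  -4  8  20  32
  Δ^2: 12  12  12  12  12
  Δ^3: 0  0  0  0
  Δ^4: 0  0  0
  Δ^5: 0  0
  Δ^6: 0
The second differences are constant (12) and nonzero, while all higher differences vanish, so the minimal degree is 2.

2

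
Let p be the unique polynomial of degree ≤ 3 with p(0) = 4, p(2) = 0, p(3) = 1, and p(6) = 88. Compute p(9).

Using the Lagrange interpolation formula with nodes 0, 2, 3, 6:
  L_0(n) = (n - 2)(n - 3)(n - 6) / -36
  L_1(n) = n(n - 3)(n - 6) / 8
  L_2(n) = n(n - 2)(n - 6) / -9
  L_3(n) = n(n - 2)(n - 3) / 72
Then p(n) = 4·L_0(n) + 0·L_1(n) + 1·L_2(n) + 88·L_3(n).
Expanding and collecting terms gives p(n) = n^3 - 4n^2 + 2n + 4.
Evaluating at n = 9: p(9) = 427.

427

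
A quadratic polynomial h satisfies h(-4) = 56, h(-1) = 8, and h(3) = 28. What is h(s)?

Write h(s) = as^2 + bs + c. Substituting each data point gives a linear system:
  16a - 4b + c = 56
  a - b + c = 8
  9a + 3b + c = 28
Solving the system yields a = 3, b = -1, c = 4.
So h(s) = 3s² - s + 4.
Check: h(-1) = 8. ✓

h(s) = 3s^2 - s + 4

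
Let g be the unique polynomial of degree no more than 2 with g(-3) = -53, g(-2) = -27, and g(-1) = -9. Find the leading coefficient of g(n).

-4

Write g(n) = an^2 + bn + c. Substituting each data point gives a linear system:
  9a - 3b + c = -53
  4a - 2b + c = -27
  a - b + c = -9
Solving the system yields a = -4, b = 6, c = 1.
So g(n) = -4n^2 + 6n + 1.
The leading coefficient is -4.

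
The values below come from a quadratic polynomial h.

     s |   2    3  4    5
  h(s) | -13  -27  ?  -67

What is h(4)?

-45

The 3 known points determine the degree-2 polynomial uniquely.
Write h(s) = as^2 + bs + c. Substituting each data point gives a linear system:
  4a + 2b + c = -13
  9a + 3b + c = -27
  25a + 5b + c = -67
Solving the system yields a = -2, b = -4, c = 3.
So h(s) = -2s^2 - 4s + 3.
Then h(4) = -45.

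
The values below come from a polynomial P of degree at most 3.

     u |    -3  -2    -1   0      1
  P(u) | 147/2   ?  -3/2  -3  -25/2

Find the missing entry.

The 4 known points determine the degree-3 polynomial uniquely.
Write P(u) = au^3 + bu^2 + cu + d. Substituting each data point gives a linear system:
  -27a + 9b - 3c + d = 147/2
  -a + b - c + d = -3/2
  d = -3
  a + b + c + d = -25/2
Solving the system yields a = -4, b = -4, c = -3/2, d = -3.
So P(u) = -4u³ - 4u² - (3/2)u - 3.
Then P(-2) = 16.

16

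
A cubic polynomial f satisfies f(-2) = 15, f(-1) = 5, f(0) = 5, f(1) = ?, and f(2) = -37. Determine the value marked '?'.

-3

On equispaced nodes a degree-3 polynomial has vanishing fourth forward difference, so
  f(-2) - 4·f(-1) + 6·f(0) - 4·f(1) + f(2) = 0.
Substituting the known values and solving for f(1):
  -4·f(1) = 12
  f(1) = -3.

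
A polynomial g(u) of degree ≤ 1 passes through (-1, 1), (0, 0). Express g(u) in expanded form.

Using the Lagrange interpolation formula with nodes -1, 0:
  L_0(u) = u / -1
  L_1(u) = (u + 1) / 1
Then g(u) = 1·L_0(u) + 0·L_1(u).
Expanding and collecting terms gives g(u) = -u.
Check: g(-1) = 1. ✓

g(u) = -u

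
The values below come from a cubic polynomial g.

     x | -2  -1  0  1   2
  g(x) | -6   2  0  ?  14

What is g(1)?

On equispaced nodes a degree-3 polynomial has vanishing fourth forward difference, so
  g(-2) - 4·g(-1) + 6·g(0) - 4·g(1) + g(2) = 0.
Substituting the known values and solving for g(1):
  -4·g(1) = 0
  g(1) = 0.

0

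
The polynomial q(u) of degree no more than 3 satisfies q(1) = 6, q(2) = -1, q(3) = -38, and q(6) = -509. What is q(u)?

q(u) = -3u^3 + 3u^2 + 5u + 1

Write q(u) = au^3 + bu^2 + cu + d. Substituting each data point gives a linear system:
  a + b + c + d = 6
  8a + 4b + 2c + d = -1
  27a + 9b + 3c + d = -38
  216a + 36b + 6c + d = -509
Solving the system yields a = -3, b = 3, c = 5, d = 1.
So q(u) = -3u³ + 3u² + 5u + 1.
Check: q(2) = -1. ✓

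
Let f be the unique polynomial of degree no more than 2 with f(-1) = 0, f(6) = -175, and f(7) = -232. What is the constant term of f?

Write f(n) = an^2 + bn + c. Substituting each data point gives a linear system:
  a - b + c = 0
  36a + 6b + c = -175
  49a + 7b + c = -232
Solving the system yields a = -4, b = -5, c = -1.
So f(n) = -4n^2 - 5n - 1.
The constant term is -1.

-1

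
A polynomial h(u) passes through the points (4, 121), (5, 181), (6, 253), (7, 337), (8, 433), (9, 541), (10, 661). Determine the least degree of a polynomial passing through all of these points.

2

Forward differences of the values at u = 4, 5, 6, 7, 8, 9, 10:
  h  : 121  181  253  337  433  541  661
  Δ  : 60  72  84  96  108  120
  Δ^2: 12  12  12  12  12
  Δ^3: 0  0  0  0
  Δ^4: 0  0  0
  Δ^5: 0  0
  Δ^6: 0
The second differences are constant (12) and nonzero, while all higher differences vanish, so the minimal degree is 2.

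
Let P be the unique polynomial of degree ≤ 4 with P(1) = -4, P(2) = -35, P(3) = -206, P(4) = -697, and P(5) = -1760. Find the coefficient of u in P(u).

-1

Write P(u) = au^4 + bu^3 + cu^2 + du + e. Substituting each data point gives a linear system:
  a + b + c + d + e = -4
  16a + 8b + 4c + 2d + e = -35
  81a + 27b + 9c + 3d + e = -206
  256a + 64b + 16c + 4d + e = -697
  625a + 125b + 25c + 5d + e = -1760
Solving the system yields a = -3, b = 0, c = 5, d = -1, e = -5.
So P(u) = -3u^4 + 5u^2 - u - 5.
The coefficient of u is -1.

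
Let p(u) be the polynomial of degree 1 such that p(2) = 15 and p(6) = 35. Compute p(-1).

Using the Lagrange interpolation formula with nodes 2, 6:
  L_0(u) = (u - 6) / -4
  L_1(u) = (u - 2) / 4
Then p(u) = 15·L_0(u) + 35·L_1(u).
Expanding and collecting terms gives p(u) = 5u + 5.
Evaluating at u = -1: p(-1) = 0.

0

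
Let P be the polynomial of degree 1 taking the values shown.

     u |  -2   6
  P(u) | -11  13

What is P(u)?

P(u) = 3u - 5

Write P(u) = au + b. Substituting each data point gives a linear system:
  -2a + b = -11
  6a + b = 13
Solving the system yields a = 3, b = -5.
So P(u) = 3u - 5.
Check: P(6) = 13. ✓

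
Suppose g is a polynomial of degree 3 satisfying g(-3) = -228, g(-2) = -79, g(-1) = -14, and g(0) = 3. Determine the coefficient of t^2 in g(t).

Write g(t) = at^3 + bt^2 + ct + d. Substituting each data point gives a linear system:
  -27a + 9b - 3c + d = -228
  -8a + 4b - 2c + d = -79
  -a + b - c + d = -14
  d = 3
Solving the system yields a = 6, b = -6, c = 5, d = 3.
So g(t) = 6t^3 - 6t^2 + 5t + 3.
The coefficient of t^2 is -6.

-6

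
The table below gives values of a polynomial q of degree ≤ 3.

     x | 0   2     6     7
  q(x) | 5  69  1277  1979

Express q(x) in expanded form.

Write q(x) = ax^3 + bx^2 + cx + d. Substituting each data point gives a linear system:
  d = 5
  8a + 4b + 2c + d = 69
  216a + 36b + 6c + d = 1277
  343a + 49b + 7c + d = 1979
Solving the system yields a = 5, b = 5, c = 2, d = 5.
So q(x) = 5x^3 + 5x^2 + 2x + 5.
Check: q(7) = 1979. ✓

q(x) = 5x^3 + 5x^2 + 2x + 5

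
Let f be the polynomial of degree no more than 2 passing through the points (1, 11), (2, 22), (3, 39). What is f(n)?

Using the Lagrange interpolation formula with nodes 1, 2, 3:
  L_0(n) = (n - 2)(n - 3) / 2
  L_1(n) = (n - 1)(n - 3) / -1
  L_2(n) = (n - 1)(n - 2) / 2
Then f(n) = 11·L_0(n) + 22·L_1(n) + 39·L_2(n).
Expanding and collecting terms gives f(n) = 3n^2 + 2n + 6.
Check: f(1) = 11. ✓

f(n) = 3n^2 + 2n + 6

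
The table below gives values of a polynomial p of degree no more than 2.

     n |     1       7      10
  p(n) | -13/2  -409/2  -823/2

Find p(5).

Using the Lagrange interpolation formula with nodes 1, 7, 10:
  L_0(n) = (n - 7)(n - 10) / 54
  L_1(n) = (n - 1)(n - 10) / -18
  L_2(n) = (n - 1)(n - 7) / 27
Then p(n) = -13/2·L_0(n) - 409/2·L_1(n) - 823/2·L_2(n).
Expanding and collecting terms gives p(n) = -4n^2 - n - 3/2.
Evaluating at n = 5: p(5) = -213/2.

-213/2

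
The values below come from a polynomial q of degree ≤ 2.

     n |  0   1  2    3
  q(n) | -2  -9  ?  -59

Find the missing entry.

On equispaced nodes a degree-2 polynomial has vanishing third forward difference, so
  - q(0) + 3·q(1) - 3·q(2) + q(3) = 0.
Substituting the known values and solving for q(2):
  -3·q(2) = 84
  q(2) = -28.

-28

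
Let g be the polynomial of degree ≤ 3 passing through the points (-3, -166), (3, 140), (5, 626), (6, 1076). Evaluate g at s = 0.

Using the Lagrange interpolation formula with nodes -3, 3, 5, 6:
  L_0(s) = (s - 3)(s - 5)(s - 6) / -432
  L_1(s) = (s + 3)(s - 5)(s - 6) / 36
  L_2(s) = (s + 3)(s - 3)(s - 6) / -16
  L_3(s) = (s + 3)(s - 3)(s - 5) / 27
Then g(s) = -166·L_0(s) + 140·L_1(s) + 626·L_2(s) + 1076·L_3(s).
Expanding and collecting terms gives g(s) = 5s³ - s² + 6s - 4.
Evaluating at s = 0: g(0) = -4.

-4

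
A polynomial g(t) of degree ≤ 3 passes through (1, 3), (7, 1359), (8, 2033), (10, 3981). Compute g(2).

Write g(t) = at^3 + bt^2 + ct + d. Substituting each data point gives a linear system:
  a + b + c + d = 3
  343a + 49b + 7c + d = 1359
  512a + 64b + 8c + d = 2033
  1000a + 100b + 10c + d = 3981
Solving the system yields a = 4, b = 0, c = -2, d = 1.
So g(t) = 4t³ - 2t + 1.
Then g(2) = 29.

29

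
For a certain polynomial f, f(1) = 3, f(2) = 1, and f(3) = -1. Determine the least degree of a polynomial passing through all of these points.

1

Forward differences of the values at n = 1, 2, 3:
  f  : 3  1  -1
  Δ  : -2  -2
  Δ^2: 0
The first differences are constant (-2) and nonzero, while all higher differences vanish, so the minimal degree is 1.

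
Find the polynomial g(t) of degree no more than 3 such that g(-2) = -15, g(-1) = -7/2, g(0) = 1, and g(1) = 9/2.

g(t) = t^3 - (1/2)t^2 + 3t + 1

Write g(t) = at^3 + bt^2 + ct + d. Substituting each data point gives a linear system:
  -8a + 4b - 2c + d = -15
  -a + b - c + d = -7/2
  d = 1
  a + b + c + d = 9/2
Solving the system yields a = 1, b = -1/2, c = 3, d = 1.
So g(t) = t^3 - (1/2)t^2 + 3t + 1.
Check: g(1) = 9/2. ✓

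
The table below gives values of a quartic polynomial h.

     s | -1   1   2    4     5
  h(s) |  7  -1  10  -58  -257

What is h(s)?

Write h(s) = as^4 + bs^3 + cs^2 + ds + e. Substituting each data point gives a linear system:
  a - b + c - d + e = 7
  a + b + c + d + e = -1
  16a + 8b + 4c + 2d + e = 10
  256a + 64b + 16c + 4d + e = -58
  625a + 125b + 25c + 5d + e = -257
Solving the system yields a = -1, b = 2, c = 6, d = -6, e = -2.
So h(s) = -s⁴ + 2s³ + 6s² - 6s - 2.
Check: h(1) = -1. ✓

h(s) = -s^4 + 2s^3 + 6s^2 - 6s - 2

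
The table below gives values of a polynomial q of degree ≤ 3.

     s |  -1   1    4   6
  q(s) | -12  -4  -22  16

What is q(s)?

q(s) = s^3 - 6s^2 + 3s - 2

Write q(s) = as^3 + bs^2 + cs + d. Substituting each data point gives a linear system:
  -a + b - c + d = -12
  a + b + c + d = -4
  64a + 16b + 4c + d = -22
  216a + 36b + 6c + d = 16
Solving the system yields a = 1, b = -6, c = 3, d = -2.
So q(s) = s^3 - 6s^2 + 3s - 2.
Check: q(-1) = -12. ✓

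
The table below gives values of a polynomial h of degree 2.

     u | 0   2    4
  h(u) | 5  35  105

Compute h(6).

215

Using the Lagrange interpolation formula with nodes 0, 2, 4:
  L_0(u) = (u - 2)(u - 4) / 8
  L_1(u) = u(u - 4) / -4
  L_2(u) = u(u - 2) / 8
Then h(u) = 5·L_0(u) + 35·L_1(u) + 105·L_2(u).
Expanding and collecting terms gives h(u) = 5u^2 + 5u + 5.
Evaluating at u = 6: h(6) = 215.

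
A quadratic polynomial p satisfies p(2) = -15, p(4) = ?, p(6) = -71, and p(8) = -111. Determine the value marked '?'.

The 3 known points determine the degree-2 polynomial uniquely.
Write p(s) = as^2 + bs + c. Substituting each data point gives a linear system:
  4a + 2b + c = -15
  36a + 6b + c = -71
  64a + 8b + c = -111
Solving the system yields a = -1, b = -6, c = 1.
So p(s) = -s² - 6s + 1.
Then p(4) = -39.

-39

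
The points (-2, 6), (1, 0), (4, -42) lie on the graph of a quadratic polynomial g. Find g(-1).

8

Using the Lagrange interpolation formula with nodes -2, 1, 4:
  L_0(u) = (u - 1)(u - 4) / 18
  L_1(u) = (u + 2)(u - 4) / -9
  L_2(u) = (u + 2)(u - 1) / 18
Then g(u) = 6·L_0(u) + 0·L_1(u) - 42·L_2(u).
Expanding and collecting terms gives g(u) = -2u^2 - 4u + 6.
Evaluating at u = -1: g(-1) = 8.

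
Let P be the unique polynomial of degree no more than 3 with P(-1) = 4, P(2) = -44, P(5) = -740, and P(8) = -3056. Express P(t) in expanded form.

P(t) = -6t^3 + 2t

Using the Lagrange interpolation formula with nodes -1, 2, 5, 8:
  L_0(t) = (t - 2)(t - 5)(t - 8) / -162
  L_1(t) = (t + 1)(t - 5)(t - 8) / 54
  L_2(t) = (t + 1)(t - 2)(t - 8) / -54
  L_3(t) = (t + 1)(t - 2)(t - 5) / 162
Then P(t) = 4·L_0(t) - 44·L_1(t) - 740·L_2(t) - 3056·L_3(t).
Expanding and collecting terms gives P(t) = -6t³ + 2t.
Check: P(8) = -3056. ✓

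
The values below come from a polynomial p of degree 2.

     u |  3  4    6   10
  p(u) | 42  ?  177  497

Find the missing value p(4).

77

The 3 known points determine the degree-2 polynomial uniquely.
Write p(u) = au^2 + bu + c. Substituting each data point gives a linear system:
  9a + 3b + c = 42
  36a + 6b + c = 177
  100a + 10b + c = 497
Solving the system yields a = 5, b = 0, c = -3.
So p(u) = 5u^2 - 3.
Then p(4) = 77.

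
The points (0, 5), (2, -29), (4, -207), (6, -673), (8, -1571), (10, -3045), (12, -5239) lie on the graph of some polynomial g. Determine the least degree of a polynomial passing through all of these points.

3

Forward differences of the values at x = 0, 2, 4, 6, 8, 10, 12:
  g  : 5  -29  -207  -673  -1571  -3045  -5239
  Δ  : -34  -178  -466  -898  -1474  -2194
  Δ^2: -144  -288  -432  -576  -720
  Δ^3: -144  -144  -144  -144
  Δ^4: 0  0  0
  Δ^5: 0  0
  Δ^6: 0
The third differences are constant (-144) and nonzero, while all higher differences vanish, so the minimal degree is 3.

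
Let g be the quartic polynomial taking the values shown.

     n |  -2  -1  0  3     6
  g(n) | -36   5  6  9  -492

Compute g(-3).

-177

Write g(n) = an^4 + bn^3 + cn^2 + dn + e. Substituting each data point gives a linear system:
  16a - 8b + 4c - 2d + e = -36
  a - b + c - d + e = 5
  e = 6
  81a + 27b + 9c + 3d + e = 9
  1296a + 216b + 36c + 6d + e = -492
Solving the system yields a = -1, b = 4, c = -1, d = -5, e = 6.
So g(n) = -n^4 + 4n^3 - n^2 - 5n + 6.
Then g(-3) = -177.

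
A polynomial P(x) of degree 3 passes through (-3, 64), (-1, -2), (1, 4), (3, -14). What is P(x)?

P(x) = -2x^3 + 3x^2 + 5x - 2

Using the Lagrange interpolation formula with nodes -3, -1, 1, 3:
  L_0(x) = (x + 1)(x - 1)(x - 3) / -48
  L_1(x) = (x + 3)(x - 1)(x - 3) / 16
  L_2(x) = (x + 3)(x + 1)(x - 3) / -16
  L_3(x) = (x + 3)(x + 1)(x - 1) / 48
Then P(x) = 64·L_0(x) - 2·L_1(x) + 4·L_2(x) - 14·L_3(x).
Expanding and collecting terms gives P(x) = -2x^3 + 3x^2 + 5x - 2.
Check: P(3) = -14. ✓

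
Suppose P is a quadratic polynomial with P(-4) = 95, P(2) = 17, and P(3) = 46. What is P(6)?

205

Using the Lagrange interpolation formula with nodes -4, 2, 3:
  L_0(n) = (n - 2)(n - 3) / 42
  L_1(n) = (n + 4)(n - 3) / -6
  L_2(n) = (n + 4)(n - 2) / 7
Then P(n) = 95·L_0(n) + 17·L_1(n) + 46·L_2(n).
Expanding and collecting terms gives P(n) = 6n^2 - n - 5.
Evaluating at n = 6: P(6) = 205.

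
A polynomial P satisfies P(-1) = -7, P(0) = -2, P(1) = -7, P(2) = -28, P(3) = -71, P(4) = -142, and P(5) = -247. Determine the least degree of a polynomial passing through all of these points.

3

Forward differences of the values at x = -1, 0, 1, 2, 3, 4, 5:
  P  : -7  -2  -7  -28  -71  -142  -247
  Δ  : 5  -5  -21  -43  -71  -105
  Δ^2: -10  -16  -22  -28  -34
  Δ^3: -6  -6  -6  -6
  Δ^4: 0  0  0
  Δ^5: 0  0
  Δ^6: 0
The third differences are constant (-6) and nonzero, while all higher differences vanish, so the minimal degree is 3.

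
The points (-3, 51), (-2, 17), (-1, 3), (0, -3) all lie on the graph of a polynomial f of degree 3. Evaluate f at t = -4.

Write f(t) = at^3 + bt^2 + ct + d. Substituting each data point gives a linear system:
  -27a + 9b - 3c + d = 51
  -8a + 4b - 2c + d = 17
  -a + b - c + d = 3
  d = -3
Solving the system yields a = -2, b = -2, c = -6, d = -3.
So f(t) = -2t^3 - 2t^2 - 6t - 3.
Then f(-4) = 117.

117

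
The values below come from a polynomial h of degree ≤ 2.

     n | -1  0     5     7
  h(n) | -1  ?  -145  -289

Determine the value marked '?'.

5

The 3 known points determine the degree-2 polynomial uniquely.
Write h(n) = an^2 + bn + c. Substituting each data point gives a linear system:
  a - b + c = -1
  25a + 5b + c = -145
  49a + 7b + c = -289
Solving the system yields a = -6, b = 0, c = 5.
So h(n) = -6n^2 + 5.
Then h(0) = 5.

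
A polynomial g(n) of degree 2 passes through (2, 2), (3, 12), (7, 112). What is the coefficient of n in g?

Write g(n) = an^2 + bn + c. Substituting each data point gives a linear system:
  4a + 2b + c = 2
  9a + 3b + c = 12
  49a + 7b + c = 112
Solving the system yields a = 3, b = -5, c = 0.
So g(n) = 3n^2 - 5n.
The coefficient of n is -5.

-5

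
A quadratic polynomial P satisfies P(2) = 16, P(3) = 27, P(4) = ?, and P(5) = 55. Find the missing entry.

The 3 known points determine the degree-2 polynomial uniquely.
Write P(t) = at^2 + bt + c. Substituting each data point gives a linear system:
  4a + 2b + c = 16
  9a + 3b + c = 27
  25a + 5b + c = 55
Solving the system yields a = 1, b = 6, c = 0.
So P(t) = t^2 + 6t.
Then P(4) = 40.

40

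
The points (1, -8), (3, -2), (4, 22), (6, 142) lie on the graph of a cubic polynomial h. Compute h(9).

Write h(n) = an^3 + bn^2 + cn + d. Substituting each data point gives a linear system:
  a + b + c + d = -8
  27a + 9b + 3c + d = -2
  64a + 16b + 4c + d = 22
  216a + 36b + 6c + d = 142
Solving the system yields a = 1, b = -1, c = -6, d = -2.
So h(n) = n^3 - n^2 - 6n - 2.
Then h(9) = 592.

592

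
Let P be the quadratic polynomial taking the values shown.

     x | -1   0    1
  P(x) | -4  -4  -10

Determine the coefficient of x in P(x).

Write P(x) = ax^2 + bx + c. Substituting each data point gives a linear system:
  a - b + c = -4
  c = -4
  a + b + c = -10
Solving the system yields a = -3, b = -3, c = -4.
So P(x) = -3x^2 - 3x - 4.
The coefficient of x is -3.

-3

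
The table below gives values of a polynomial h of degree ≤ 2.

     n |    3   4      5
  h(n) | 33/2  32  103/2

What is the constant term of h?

Write h(n) = an^2 + bn + c. Substituting each data point gives a linear system:
  9a + 3b + c = 33/2
  16a + 4b + c = 32
  25a + 5b + c = 103/2
Solving the system yields a = 2, b = 3/2, c = -6.
So h(n) = 2n² + (3/2)n - 6.
The constant term is -6.

-6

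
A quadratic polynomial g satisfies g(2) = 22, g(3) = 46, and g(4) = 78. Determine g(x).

Using the Lagrange interpolation formula with nodes 2, 3, 4:
  L_0(x) = (x - 3)(x - 4) / 2
  L_1(x) = (x - 2)(x - 4) / -1
  L_2(x) = (x - 2)(x - 3) / 2
Then g(x) = 22·L_0(x) + 46·L_1(x) + 78·L_2(x).
Expanding and collecting terms gives g(x) = 4x^2 + 4x - 2.
Check: g(3) = 46. ✓

g(x) = 4x^2 + 4x - 2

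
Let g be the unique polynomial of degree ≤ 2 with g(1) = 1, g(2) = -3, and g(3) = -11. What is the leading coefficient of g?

Write g(u) = au^2 + bu + c. Substituting each data point gives a linear system:
  a + b + c = 1
  4a + 2b + c = -3
  9a + 3b + c = -11
Solving the system yields a = -2, b = 2, c = 1.
So g(u) = -2u² + 2u + 1.
The leading coefficient is -2.

-2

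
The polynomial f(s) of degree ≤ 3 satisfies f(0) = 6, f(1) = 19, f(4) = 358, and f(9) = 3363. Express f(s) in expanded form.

f(s) = 4s^3 + 5s^2 + 4s + 6

Write f(s) = as^3 + bs^2 + cs + d. Substituting each data point gives a linear system:
  d = 6
  a + b + c + d = 19
  64a + 16b + 4c + d = 358
  729a + 81b + 9c + d = 3363
Solving the system yields a = 4, b = 5, c = 4, d = 6.
So f(s) = 4s^3 + 5s^2 + 4s + 6.
Check: f(9) = 3363. ✓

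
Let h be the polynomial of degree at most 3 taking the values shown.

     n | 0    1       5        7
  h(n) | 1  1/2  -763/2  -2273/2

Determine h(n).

Write h(n) = an^3 + bn^2 + cn + d. Substituting each data point gives a linear system:
  d = 1
  a + b + c + d = 1/2
  125a + 25b + 5c + d = -763/2
  343a + 49b + 7c + d = -2273/2
Solving the system yields a = -4, b = 5, c = -3/2, d = 1.
So h(n) = -4n³ + 5n² - (3/2)n + 1.
Check: h(1) = 1/2. ✓

h(n) = -4n^3 + 5n^2 - (3/2)n + 1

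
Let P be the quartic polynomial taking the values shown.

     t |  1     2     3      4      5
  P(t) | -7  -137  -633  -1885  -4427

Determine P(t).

P(t) = -6t^4 - 5t^3 - 3t^2 + 4t + 3

Write P(t) = at^4 + bt^3 + ct^2 + dt + e. Substituting each data point gives a linear system:
  a + b + c + d + e = -7
  16a + 8b + 4c + 2d + e = -137
  81a + 27b + 9c + 3d + e = -633
  256a + 64b + 16c + 4d + e = -1885
  625a + 125b + 25c + 5d + e = -4427
Solving the system yields a = -6, b = -5, c = -3, d = 4, e = 3.
So P(t) = -6t⁴ - 5t³ - 3t² + 4t + 3.
Check: P(4) = -1885. ✓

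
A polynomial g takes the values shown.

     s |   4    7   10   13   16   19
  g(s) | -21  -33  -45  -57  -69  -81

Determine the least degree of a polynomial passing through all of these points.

Forward differences of the values at s = 4, 7, 10, 13, 16, 19:
  g  : -21  -33  -45  -57  -69  -81
  Δ  : -12  -12  -12  -12  -12
  Δ^2: 0  0  0  0
  Δ^3: 0  0  0
  Δ^4: 0  0
  Δ^5: 0
The first differences are constant (-12) and nonzero, while all higher differences vanish, so the minimal degree is 1.

1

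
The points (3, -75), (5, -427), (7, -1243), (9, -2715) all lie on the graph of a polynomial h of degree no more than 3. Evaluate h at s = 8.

-1885

Forward differences of the values at s = 3, 5, 7, 9:
  h  : -75  -427  -1243  -2715
  Δ  : -352  -816  -1472
  Δ^2: -464  -656
  Δ^3: -192
The third differences are constant, confirming degree 3.
Interpolating (Newton forward form) and evaluating at s = 8 gives h(8) = -1885.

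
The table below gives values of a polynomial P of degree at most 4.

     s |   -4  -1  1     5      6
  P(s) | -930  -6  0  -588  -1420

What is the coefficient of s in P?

-3

Write P(s) = as^4 + bs^3 + cs^2 + ds + e. Substituting each data point gives a linear system:
  256a - 64b + 16c - 4d + e = -930
  a - b + c - d + e = -6
  a + b + c + d + e = 0
  625a + 125b + 25c + 5d + e = -588
  1296a + 216b + 36c + 6d + e = -1420
Solving the system yields a = -2, b = 6, c = -3, d = -3, e = 2.
So P(s) = -2s^4 + 6s^3 - 3s^2 - 3s + 2.
The coefficient of s is -3.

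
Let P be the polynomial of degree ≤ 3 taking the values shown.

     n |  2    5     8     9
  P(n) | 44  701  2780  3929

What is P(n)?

Write P(n) = an^3 + bn^2 + cn + d. Substituting each data point gives a linear system:
  8a + 4b + 2c + d = 44
  125a + 25b + 5c + d = 701
  512a + 64b + 8c + d = 2780
  729a + 81b + 9c + d = 3929
Solving the system yields a = 5, b = 4, c = -4, d = -4.
So P(n) = 5n³ + 4n² - 4n - 4.
Check: P(9) = 3929. ✓

P(n) = 5n^3 + 4n^2 - 4n - 4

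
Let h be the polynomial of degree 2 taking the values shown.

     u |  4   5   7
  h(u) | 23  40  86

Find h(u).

h(u) = 2u^2 - u - 5

Write h(u) = au^2 + bu + c. Substituting each data point gives a linear system:
  16a + 4b + c = 23
  25a + 5b + c = 40
  49a + 7b + c = 86
Solving the system yields a = 2, b = -1, c = -5.
So h(u) = 2u^2 - u - 5.
Check: h(7) = 86. ✓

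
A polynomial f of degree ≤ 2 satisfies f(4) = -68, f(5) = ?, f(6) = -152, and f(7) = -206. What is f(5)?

The 3 known points determine the degree-2 polynomial uniquely.
Write f(n) = an^2 + bn + c. Substituting each data point gives a linear system:
  16a + 4b + c = -68
  36a + 6b + c = -152
  49a + 7b + c = -206
Solving the system yields a = -4, b = -2, c = 4.
So f(n) = -4n^2 - 2n + 4.
Then f(5) = -106.

-106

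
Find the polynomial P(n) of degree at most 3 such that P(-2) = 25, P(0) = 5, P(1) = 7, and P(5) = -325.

Write P(n) = an^3 + bn^2 + cn + d. Substituting each data point gives a linear system:
  -8a + 4b - 2c + d = 25
  d = 5
  a + b + c + d = 7
  125a + 25b + 5c + d = -325
Solving the system yields a = -3, b = 1, c = 4, d = 5.
So P(n) = -3n^3 + n^2 + 4n + 5.
Check: P(1) = 7. ✓

P(n) = -3n^3 + n^2 + 4n + 5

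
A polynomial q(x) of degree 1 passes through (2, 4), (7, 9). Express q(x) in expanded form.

Write q(x) = ax + b. Substituting each data point gives a linear system:
  2a + b = 4
  7a + b = 9
Solving the system yields a = 1, b = 2.
So q(x) = x + 2.
Check: q(2) = 4. ✓

q(x) = x + 2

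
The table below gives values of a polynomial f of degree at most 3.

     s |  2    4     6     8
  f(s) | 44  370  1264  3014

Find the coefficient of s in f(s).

1

Write f(s) = as^3 + bs^2 + cs + d. Substituting each data point gives a linear system:
  8a + 4b + 2c + d = 44
  64a + 16b + 4c + d = 370
  216a + 36b + 6c + d = 1264
  512a + 64b + 8c + d = 3014
Solving the system yields a = 6, b = -1, c = 1, d = -2.
So f(s) = 6s^3 - s^2 + s - 2.
The coefficient of s is 1.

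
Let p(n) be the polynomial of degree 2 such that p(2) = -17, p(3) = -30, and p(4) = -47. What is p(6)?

-93

Write p(n) = an^2 + bn + c. Substituting each data point gives a linear system:
  4a + 2b + c = -17
  9a + 3b + c = -30
  16a + 4b + c = -47
Solving the system yields a = -2, b = -3, c = -3.
So p(n) = -2n² - 3n - 3.
Then p(6) = -93.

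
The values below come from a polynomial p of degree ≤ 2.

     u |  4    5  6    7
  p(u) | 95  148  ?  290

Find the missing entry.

213

On equispaced nodes a degree-2 polynomial has vanishing third forward difference, so
  - p(4) + 3·p(5) - 3·p(6) + p(7) = 0.
Substituting the known values and solving for p(6):
  -3·p(6) = -639
  p(6) = 213.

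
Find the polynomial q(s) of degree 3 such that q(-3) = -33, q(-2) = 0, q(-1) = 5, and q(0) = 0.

Write q(s) = as^3 + bs^2 + cs + d. Substituting each data point gives a linear system:
  -27a + 9b - 3c + d = -33
  -8a + 4b - 2c + d = 0
  -a + b - c + d = 5
  d = 0
Solving the system yields a = 3, b = 4, c = -4, d = 0.
So q(s) = 3s^3 + 4s^2 - 4s.
Check: q(-3) = -33. ✓

q(s) = 3s^3 + 4s^2 - 4s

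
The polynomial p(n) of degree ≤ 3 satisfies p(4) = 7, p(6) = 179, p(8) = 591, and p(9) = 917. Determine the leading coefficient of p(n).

2

Write p(n) = an^3 + bn^2 + cn + d. Substituting each data point gives a linear system:
  64a + 16b + 4c + d = 7
  216a + 36b + 6c + d = 179
  512a + 64b + 8c + d = 591
  729a + 81b + 9c + d = 917
Solving the system yields a = 2, b = -6, c = -6, d = -1.
So p(n) = 2n^3 - 6n^2 - 6n - 1.
The leading coefficient is 2.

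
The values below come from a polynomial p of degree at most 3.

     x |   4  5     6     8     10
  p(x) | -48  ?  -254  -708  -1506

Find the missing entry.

-126

The 4 known points determine the degree-3 polynomial uniquely.
Write p(x) = ax^3 + bx^2 + cx + d. Substituting each data point gives a linear system:
  64a + 16b + 4c + d = -48
  216a + 36b + 6c + d = -254
  512a + 64b + 8c + d = -708
  1000a + 100b + 10c + d = -1506
Solving the system yields a = -2, b = 5, c = -1, d = 4.
So p(x) = -2x^3 + 5x^2 - x + 4.
Then p(5) = -126.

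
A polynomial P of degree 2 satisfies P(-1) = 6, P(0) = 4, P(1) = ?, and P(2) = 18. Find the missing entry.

8

On equispaced nodes a degree-2 polynomial has vanishing third forward difference, so
  - P(-1) + 3·P(0) - 3·P(1) + P(2) = 0.
Substituting the known values and solving for P(1):
  -3·P(1) = -24
  P(1) = 8.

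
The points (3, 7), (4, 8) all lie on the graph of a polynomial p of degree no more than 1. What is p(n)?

Write p(n) = an + b. Substituting each data point gives a linear system:
  3a + b = 7
  4a + b = 8
Solving the system yields a = 1, b = 4.
So p(n) = n + 4.
Check: p(3) = 7. ✓

p(n) = n + 4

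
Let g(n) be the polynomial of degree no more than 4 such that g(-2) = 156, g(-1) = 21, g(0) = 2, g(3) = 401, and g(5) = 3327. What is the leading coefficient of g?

Write g(n) = an^4 + bn^3 + cn^2 + dn + e. Substituting each data point gives a linear system:
  16a - 8b + 4c - 2d + e = 156
  a - b + c - d + e = 21
  e = 2
  81a + 27b + 9c + 3d + e = 401
  625a + 125b + 25c + 5d + e = 3327
Solving the system yields a = 6, b = -4, c = 4, d = -5, e = 2.
So g(n) = 6n^4 - 4n^3 + 4n^2 - 5n + 2.
The leading coefficient is 6.

6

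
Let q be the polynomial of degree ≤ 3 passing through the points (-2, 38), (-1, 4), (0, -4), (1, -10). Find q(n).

Write q(n) = an^3 + bn^2 + cn + d. Substituting each data point gives a linear system:
  -8a + 4b - 2c + d = 38
  -a + b - c + d = 4
  d = -4
  a + b + c + d = -10
Solving the system yields a = -4, b = 1, c = -3, d = -4.
So q(n) = -4n^3 + n^2 - 3n - 4.
Check: q(0) = -4. ✓

q(n) = -4n^3 + n^2 - 3n - 4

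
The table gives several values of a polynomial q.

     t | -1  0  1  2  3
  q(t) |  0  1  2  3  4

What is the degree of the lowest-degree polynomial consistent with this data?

1

Forward differences of the values at t = -1, 0, 1, 2, 3:
  q  : 0  1  2  3  4
  Δ  : 1  1  1  1
  Δ^2: 0  0  0
  Δ^3: 0  0
  Δ^4: 0
The first differences are constant (1) and nonzero, while all higher differences vanish, so the minimal degree is 1.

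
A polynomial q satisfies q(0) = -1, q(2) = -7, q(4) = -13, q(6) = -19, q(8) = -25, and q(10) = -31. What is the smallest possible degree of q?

Forward differences of the values at x = 0, 2, 4, 6, 8, 10:
  q  : -1  -7  -13  -19  -25  -31
  Δ  : -6  -6  -6  -6  -6
  Δ^2: 0  0  0  0
  Δ^3: 0  0  0
  Δ^4: 0  0
  Δ^5: 0
The first differences are constant (-6) and nonzero, while all higher differences vanish, so the minimal degree is 1.

1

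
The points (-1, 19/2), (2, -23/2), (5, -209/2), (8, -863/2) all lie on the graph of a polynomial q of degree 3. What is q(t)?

Write q(t) = at^3 + bt^2 + ct + d. Substituting each data point gives a linear system:
  -a + b - c + d = 19/2
  8a + 4b + 2c + d = -23/2
  125a + 25b + 5c + d = -209/2
  512a + 64b + 8c + d = -863/2
Solving the system yields a = -1, b = 2, c = -6, d = 1/2.
So q(t) = -t^3 + 2t^2 - 6t + 1/2.
Check: q(8) = -863/2. ✓

q(t) = -t^3 + 2t^2 - 6t + 1/2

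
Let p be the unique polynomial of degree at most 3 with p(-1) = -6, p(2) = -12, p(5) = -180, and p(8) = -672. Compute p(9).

-936

Forward differences of the values at x = -1, 2, 5, 8:
  p  : -6  -12  -180  -672
  Δ  : -6  -168  -492
  Δ^2: -162  -324
  Δ^3: -162
The third differences are constant, confirming degree 3.
Interpolating (Newton forward form) and evaluating at x = 9 gives p(9) = -936.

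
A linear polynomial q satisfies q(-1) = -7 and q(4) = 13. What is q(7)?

Using the Lagrange interpolation formula with nodes -1, 4:
  L_0(t) = (t - 4) / -5
  L_1(t) = (t + 1) / 5
Then q(t) = -7·L_0(t) + 13·L_1(t).
Expanding and collecting terms gives q(t) = 4t - 3.
Evaluating at t = 7: q(7) = 25.

25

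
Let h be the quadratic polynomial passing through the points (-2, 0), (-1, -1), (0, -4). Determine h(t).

h(t) = -t^2 - 4t - 4

Write h(t) = at^2 + bt + c. Substituting each data point gives a linear system:
  4a - 2b + c = 0
  a - b + c = -1
  c = -4
Solving the system yields a = -1, b = -4, c = -4.
So h(t) = -t^2 - 4t - 4.
Check: h(-2) = 0. ✓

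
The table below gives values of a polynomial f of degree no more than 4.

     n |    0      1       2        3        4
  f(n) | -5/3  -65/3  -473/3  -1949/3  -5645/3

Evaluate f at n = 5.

Write f(n) = an^4 + bn^3 + cn^2 + dn + e. Substituting each data point gives a linear system:
  e = -5/3
  a + b + c + d + e = -65/3
  16a + 8b + 4c + 2d + e = -473/3
  81a + 27b + 9c + 3d + e = -1949/3
  256a + 64b + 16c + 4d + e = -5645/3
Solving the system yields a = -6, b = -4, c = -4, d = -6, e = -5/3.
So f(n) = -6n⁴ - 4n³ - 4n² - 6n - 5/3.
Then f(5) = -13145/3.

-13145/3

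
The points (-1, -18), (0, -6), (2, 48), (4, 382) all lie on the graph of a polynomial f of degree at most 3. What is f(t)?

f(t) = 6t^3 - t^2 + 5t - 6

Write f(t) = at^3 + bt^2 + ct + d. Substituting each data point gives a linear system:
  -a + b - c + d = -18
  d = -6
  8a + 4b + 2c + d = 48
  64a + 16b + 4c + d = 382
Solving the system yields a = 6, b = -1, c = 5, d = -6.
So f(t) = 6t^3 - t^2 + 5t - 6.
Check: f(2) = 48. ✓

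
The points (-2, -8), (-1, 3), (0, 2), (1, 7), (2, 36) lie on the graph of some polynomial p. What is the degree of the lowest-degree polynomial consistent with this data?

Forward differences of the values at n = -2, -1, 0, 1, 2:
  p  : -8  3  2  7  36
  Δ  : 11  -1  5  29
  Δ^2: -12  6  24
  Δ^3: 18  18
  Δ^4: 0
The third differences are constant (18) and nonzero, while all higher differences vanish, so the minimal degree is 3.

3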